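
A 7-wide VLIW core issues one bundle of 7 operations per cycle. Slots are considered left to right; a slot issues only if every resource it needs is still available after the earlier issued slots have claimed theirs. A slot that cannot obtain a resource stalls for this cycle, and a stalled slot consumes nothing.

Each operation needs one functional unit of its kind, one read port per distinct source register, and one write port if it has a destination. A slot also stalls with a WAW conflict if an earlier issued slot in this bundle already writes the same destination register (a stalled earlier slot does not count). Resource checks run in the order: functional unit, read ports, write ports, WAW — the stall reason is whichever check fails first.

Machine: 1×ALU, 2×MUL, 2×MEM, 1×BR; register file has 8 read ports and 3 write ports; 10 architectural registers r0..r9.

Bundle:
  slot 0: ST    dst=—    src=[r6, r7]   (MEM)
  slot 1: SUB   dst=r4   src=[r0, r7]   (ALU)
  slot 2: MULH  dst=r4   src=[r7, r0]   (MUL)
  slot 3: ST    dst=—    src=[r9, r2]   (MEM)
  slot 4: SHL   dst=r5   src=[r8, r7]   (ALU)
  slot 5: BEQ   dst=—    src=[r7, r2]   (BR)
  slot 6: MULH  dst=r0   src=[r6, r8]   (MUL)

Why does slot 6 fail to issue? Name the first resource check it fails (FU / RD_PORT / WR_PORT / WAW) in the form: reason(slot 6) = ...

reason(slot 6) = RD_PORT

(0) want 1×MEM +2rd +0wr — yes → AL1|MU2|ME1|BR1|rd6|wr3
(1) want 1×ALU +2rd +1wr — yes → AL0|MU2|ME1|BR1|rd4|wr2
(2) want 1×MUL +2rd +1wr — WAW → AL0|MU2|ME1|BR1|rd4|wr2
(3) want 1×MEM +2rd +0wr — yes → AL0|MU2|ME0|BR1|rd2|wr2
(4) want 1×ALU +2rd +1wr — FU → AL0|MU2|ME0|BR1|rd2|wr2
(5) want 1×BR +2rd +0wr — yes → AL0|MU2|ME0|BR0|rd0|wr2
(6) want 1×MUL +2rd +1wr — RD_PORT → AL0|MU2|ME0|BR0|rd0|wr2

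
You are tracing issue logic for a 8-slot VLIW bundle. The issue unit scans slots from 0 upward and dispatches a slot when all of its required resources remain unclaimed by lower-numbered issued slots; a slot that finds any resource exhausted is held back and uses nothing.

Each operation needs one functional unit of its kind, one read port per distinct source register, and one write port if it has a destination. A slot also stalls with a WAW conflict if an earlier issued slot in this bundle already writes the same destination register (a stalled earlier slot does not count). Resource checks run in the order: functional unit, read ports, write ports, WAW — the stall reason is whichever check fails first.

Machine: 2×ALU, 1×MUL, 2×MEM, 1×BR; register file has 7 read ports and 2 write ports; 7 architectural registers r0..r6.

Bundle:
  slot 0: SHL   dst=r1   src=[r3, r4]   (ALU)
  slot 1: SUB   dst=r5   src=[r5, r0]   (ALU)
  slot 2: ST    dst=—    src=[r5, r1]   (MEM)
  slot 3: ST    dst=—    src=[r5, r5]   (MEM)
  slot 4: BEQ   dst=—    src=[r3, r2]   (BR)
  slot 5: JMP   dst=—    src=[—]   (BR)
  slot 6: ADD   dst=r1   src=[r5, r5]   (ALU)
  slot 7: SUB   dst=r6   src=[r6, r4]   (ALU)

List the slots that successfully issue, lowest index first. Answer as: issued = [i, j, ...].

  0. ALU→r1 ⇒ go  {1A/1Mu/2Ld/1B | 5r 1w}
  1. ALU→r5 ⇒ go  {0A/1Mu/2Ld/1B | 3r 0w}
  2. MEM ⇒ go  {0A/1Mu/1Ld/1B | 1r 0w}
  3. MEM ⇒ go  {0A/1Mu/0Ld/1B | 0r 0w}
  4. BR ⇒ no(RD_PORT)  {0A/1Mu/0Ld/1B | 0r 0w}
  5. BR ⇒ go  {0A/1Mu/0Ld/0B | 0r 0w}
  6. ALU→r1 ⇒ no(FU)  {0A/1Mu/0Ld/0B | 0r 0w}
  7. ALU→r6 ⇒ no(FU)  {0A/1Mu/0Ld/0B | 0r 0w}

issued = [0, 1, 2, 3, 5]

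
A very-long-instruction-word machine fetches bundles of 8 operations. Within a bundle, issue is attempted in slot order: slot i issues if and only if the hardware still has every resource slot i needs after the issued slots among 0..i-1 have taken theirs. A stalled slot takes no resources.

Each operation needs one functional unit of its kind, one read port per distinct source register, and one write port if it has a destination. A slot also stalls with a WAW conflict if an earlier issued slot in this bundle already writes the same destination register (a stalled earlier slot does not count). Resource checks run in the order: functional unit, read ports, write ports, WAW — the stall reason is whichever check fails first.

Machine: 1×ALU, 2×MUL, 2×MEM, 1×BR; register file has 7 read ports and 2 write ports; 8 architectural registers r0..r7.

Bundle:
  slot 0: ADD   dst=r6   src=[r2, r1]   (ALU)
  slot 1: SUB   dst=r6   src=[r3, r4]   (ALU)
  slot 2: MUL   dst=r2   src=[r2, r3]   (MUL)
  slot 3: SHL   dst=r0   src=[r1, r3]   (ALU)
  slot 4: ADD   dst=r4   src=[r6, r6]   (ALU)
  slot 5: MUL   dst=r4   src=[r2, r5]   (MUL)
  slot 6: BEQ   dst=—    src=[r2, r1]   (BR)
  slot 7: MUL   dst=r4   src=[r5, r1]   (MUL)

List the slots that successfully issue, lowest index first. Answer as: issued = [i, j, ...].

[0] ALU needs rd=2 wr=1: ok; after: ALU=0 MUL=2 MEM=2 BR=1, R=5, W=1
[1] ALU needs rd=2 wr=1: FU; after: ALU=0 MUL=2 MEM=2 BR=1, R=5, W=1
[2] MUL needs rd=2 wr=1: ok; after: ALU=0 MUL=1 MEM=2 BR=1, R=3, W=0
[3] ALU needs rd=2 wr=1: FU; after: ALU=0 MUL=1 MEM=2 BR=1, R=3, W=0
[4] ALU needs rd=1 wr=1: FU; after: ALU=0 MUL=1 MEM=2 BR=1, R=3, W=0
[5] MUL needs rd=2 wr=1: WR_PORT; after: ALU=0 MUL=1 MEM=2 BR=1, R=3, W=0
[6] BR needs rd=2 wr=0: ok; after: ALU=0 MUL=1 MEM=2 BR=0, R=1, W=0
[7] MUL needs rd=2 wr=1: RD_PORT; after: ALU=0 MUL=1 MEM=2 BR=0, R=1, W=0

issued = [0, 2, 6]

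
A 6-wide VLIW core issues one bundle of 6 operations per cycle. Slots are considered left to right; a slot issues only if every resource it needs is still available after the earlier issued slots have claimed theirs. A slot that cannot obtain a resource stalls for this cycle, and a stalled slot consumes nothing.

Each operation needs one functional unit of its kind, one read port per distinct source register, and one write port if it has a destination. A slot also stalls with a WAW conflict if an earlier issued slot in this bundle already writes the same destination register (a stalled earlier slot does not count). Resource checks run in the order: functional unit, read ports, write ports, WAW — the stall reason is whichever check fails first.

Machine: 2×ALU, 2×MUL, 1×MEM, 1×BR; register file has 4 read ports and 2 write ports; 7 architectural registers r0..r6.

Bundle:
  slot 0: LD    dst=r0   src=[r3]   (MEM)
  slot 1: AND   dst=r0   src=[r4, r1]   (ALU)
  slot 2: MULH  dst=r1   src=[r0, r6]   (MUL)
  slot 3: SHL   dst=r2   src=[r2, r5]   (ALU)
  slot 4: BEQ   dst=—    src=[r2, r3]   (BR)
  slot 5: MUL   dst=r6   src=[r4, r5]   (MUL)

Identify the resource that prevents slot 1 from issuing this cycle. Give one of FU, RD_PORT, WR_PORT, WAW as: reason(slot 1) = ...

reason(slot 1) = WAW

  0. MEM→r0 ⇒ go  {2A/2Mu/0Ld/1B | 3r 1w}
  1. ALU→r0 ⇒ no(WAW)  {2A/2Mu/0Ld/1B | 3r 1w}
  2. MUL→r1 ⇒ go  {2A/1Mu/0Ld/1B | 1r 0w}
  3. ALU→r2 ⇒ no(RD_PORT)  {2A/1Mu/0Ld/1B | 1r 0w}
  4. BR ⇒ no(RD_PORT)  {2A/1Mu/0Ld/1B | 1r 0w}
  5. MUL→r6 ⇒ no(RD_PORT)  {2A/1Mu/0Ld/1B | 1r 0w}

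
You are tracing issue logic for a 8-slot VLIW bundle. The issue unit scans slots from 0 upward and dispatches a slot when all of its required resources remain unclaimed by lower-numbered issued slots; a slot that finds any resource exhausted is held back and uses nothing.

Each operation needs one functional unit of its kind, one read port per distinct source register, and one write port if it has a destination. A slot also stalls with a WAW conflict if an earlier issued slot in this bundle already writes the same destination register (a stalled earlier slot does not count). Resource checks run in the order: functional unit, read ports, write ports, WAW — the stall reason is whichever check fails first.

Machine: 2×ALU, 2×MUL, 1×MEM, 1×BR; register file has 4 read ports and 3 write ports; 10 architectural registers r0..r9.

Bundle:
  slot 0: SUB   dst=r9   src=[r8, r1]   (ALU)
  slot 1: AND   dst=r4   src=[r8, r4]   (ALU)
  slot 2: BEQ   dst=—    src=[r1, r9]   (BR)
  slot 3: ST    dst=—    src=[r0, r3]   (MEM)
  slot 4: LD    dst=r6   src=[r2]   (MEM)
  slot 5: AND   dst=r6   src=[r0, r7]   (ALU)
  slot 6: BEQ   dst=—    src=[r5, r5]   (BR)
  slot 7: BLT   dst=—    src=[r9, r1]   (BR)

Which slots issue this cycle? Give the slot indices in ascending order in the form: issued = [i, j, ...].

(0) want 1×ALU +2rd +1wr — yes → AL1|MU2|ME1|BR1|rd2|wr2
(1) want 1×ALU +2rd +1wr — yes → AL0|MU2|ME1|BR1|rd0|wr1
(2) want 1×BR +2rd +0wr — RD_PORT → AL0|MU2|ME1|BR1|rd0|wr1
(3) want 1×MEM +2rd +0wr — RD_PORT → AL0|MU2|ME1|BR1|rd0|wr1
(4) want 1×MEM +1rd +1wr — RD_PORT → AL0|MU2|ME1|BR1|rd0|wr1
(5) want 1×ALU +2rd +1wr — FU → AL0|MU2|ME1|BR1|rd0|wr1
(6) want 1×BR +1rd +0wr — RD_PORT → AL0|MU2|ME1|BR1|rd0|wr1
(7) want 1×BR +2rd +0wr — RD_PORT → AL0|MU2|ME1|BR1|rd0|wr1

issued = [0, 1]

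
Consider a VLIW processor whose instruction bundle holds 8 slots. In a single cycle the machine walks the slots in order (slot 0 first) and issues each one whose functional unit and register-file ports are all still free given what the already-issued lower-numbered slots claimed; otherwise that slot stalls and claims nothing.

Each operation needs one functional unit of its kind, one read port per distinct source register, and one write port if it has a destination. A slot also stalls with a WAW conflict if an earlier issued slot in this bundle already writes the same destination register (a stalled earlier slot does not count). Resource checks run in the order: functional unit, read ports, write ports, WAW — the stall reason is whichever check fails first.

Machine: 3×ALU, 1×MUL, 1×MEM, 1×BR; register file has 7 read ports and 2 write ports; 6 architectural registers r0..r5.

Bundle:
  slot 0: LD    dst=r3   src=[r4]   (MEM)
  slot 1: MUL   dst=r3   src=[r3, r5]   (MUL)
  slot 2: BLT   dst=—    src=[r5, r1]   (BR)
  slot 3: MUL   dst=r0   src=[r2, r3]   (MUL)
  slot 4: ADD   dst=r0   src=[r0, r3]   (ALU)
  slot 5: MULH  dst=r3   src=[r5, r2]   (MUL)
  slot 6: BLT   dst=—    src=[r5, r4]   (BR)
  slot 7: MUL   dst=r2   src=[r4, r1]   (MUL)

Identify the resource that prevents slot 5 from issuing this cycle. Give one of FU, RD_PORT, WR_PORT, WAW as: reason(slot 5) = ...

reason(slot 5) = FU

slot 0 (MEM): ISSUE — free A3,Mu1,Ld0,B1 rp6 wp1
slot 1 (MUL): stall WAW — free A3,Mu1,Ld0,B1 rp6 wp1
slot 2 (BR): ISSUE — free A3,Mu1,Ld0,B0 rp4 wp1
slot 3 (MUL): ISSUE — free A3,Mu0,Ld0,B0 rp2 wp0
slot 4 (ALU): stall WR_PORT — free A3,Mu0,Ld0,B0 rp2 wp0
slot 5 (MUL): stall FU — free A3,Mu0,Ld0,B0 rp2 wp0
slot 6 (BR): stall FU — free A3,Mu0,Ld0,B0 rp2 wp0
slot 7 (MUL): stall FU — free A3,Mu0,Ld0,B0 rp2 wp0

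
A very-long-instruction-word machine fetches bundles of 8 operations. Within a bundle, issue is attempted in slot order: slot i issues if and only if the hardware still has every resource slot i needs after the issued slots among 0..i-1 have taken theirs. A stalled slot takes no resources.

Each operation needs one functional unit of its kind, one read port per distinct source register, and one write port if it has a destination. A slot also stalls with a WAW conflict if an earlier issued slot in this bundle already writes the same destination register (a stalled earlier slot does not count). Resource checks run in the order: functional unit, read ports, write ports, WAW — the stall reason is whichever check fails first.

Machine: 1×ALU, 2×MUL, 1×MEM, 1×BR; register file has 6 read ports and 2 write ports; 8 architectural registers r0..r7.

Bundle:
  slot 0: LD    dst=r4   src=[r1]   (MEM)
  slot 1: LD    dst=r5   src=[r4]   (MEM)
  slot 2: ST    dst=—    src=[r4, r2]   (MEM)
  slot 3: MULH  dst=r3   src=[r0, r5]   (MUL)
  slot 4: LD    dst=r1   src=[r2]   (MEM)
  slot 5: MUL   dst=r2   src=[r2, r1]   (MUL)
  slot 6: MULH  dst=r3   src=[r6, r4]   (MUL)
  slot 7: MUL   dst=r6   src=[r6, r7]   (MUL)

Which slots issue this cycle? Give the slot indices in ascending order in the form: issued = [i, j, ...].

[0] MEM needs rd=1 wr=1: ok; after: ALU=1 MUL=2 MEM=0 BR=1, R=5, W=1
[1] MEM needs rd=1 wr=1: FU; after: ALU=1 MUL=2 MEM=0 BR=1, R=5, W=1
[2] MEM needs rd=2 wr=0: FU; after: ALU=1 MUL=2 MEM=0 BR=1, R=5, W=1
[3] MUL needs rd=2 wr=1: ok; after: ALU=1 MUL=1 MEM=0 BR=1, R=3, W=0
[4] MEM needs rd=1 wr=1: FU; after: ALU=1 MUL=1 MEM=0 BR=1, R=3, W=0
[5] MUL needs rd=2 wr=1: WR_PORT; after: ALU=1 MUL=1 MEM=0 BR=1, R=3, W=0
[6] MUL needs rd=2 wr=1: WR_PORT; after: ALU=1 MUL=1 MEM=0 BR=1, R=3, W=0
[7] MUL needs rd=2 wr=1: WR_PORT; after: ALU=1 MUL=1 MEM=0 BR=1, R=3, W=0

issued = [0, 3]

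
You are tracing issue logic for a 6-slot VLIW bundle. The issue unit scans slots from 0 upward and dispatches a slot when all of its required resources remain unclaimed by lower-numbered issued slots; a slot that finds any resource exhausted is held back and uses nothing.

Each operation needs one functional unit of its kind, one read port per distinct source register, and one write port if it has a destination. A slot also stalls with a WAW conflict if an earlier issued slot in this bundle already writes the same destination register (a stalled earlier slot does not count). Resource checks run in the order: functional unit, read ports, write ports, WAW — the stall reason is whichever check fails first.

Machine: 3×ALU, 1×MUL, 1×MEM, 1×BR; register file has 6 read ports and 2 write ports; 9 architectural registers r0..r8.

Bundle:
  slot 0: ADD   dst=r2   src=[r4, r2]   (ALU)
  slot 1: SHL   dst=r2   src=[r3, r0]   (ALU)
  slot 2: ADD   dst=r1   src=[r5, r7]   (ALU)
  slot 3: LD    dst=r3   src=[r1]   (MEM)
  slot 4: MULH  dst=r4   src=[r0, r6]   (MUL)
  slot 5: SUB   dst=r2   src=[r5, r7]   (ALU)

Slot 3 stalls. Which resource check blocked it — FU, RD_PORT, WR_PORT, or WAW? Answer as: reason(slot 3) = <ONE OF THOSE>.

#0 ALU src=r4,r2 dispatched  <A:2 Mu:1 Ld:1 B:1 rd:4 wr:1>
#1 ALU src=r3,r0 held:WAW  <A:2 Mu:1 Ld:1 B:1 rd:4 wr:1>
#2 ALU src=r5,r7 dispatched  <A:1 Mu:1 Ld:1 B:1 rd:2 wr:0>
#3 MEM src=r1 held:WR_PORT  <A:1 Mu:1 Ld:1 B:1 rd:2 wr:0>
#4 MUL src=r0,r6 held:WR_PORT  <A:1 Mu:1 Ld:1 B:1 rd:2 wr:0>
#5 ALU src=r5,r7 held:WR_PORT  <A:1 Mu:1 Ld:1 B:1 rd:2 wr:0>

reason(slot 3) = WR_PORT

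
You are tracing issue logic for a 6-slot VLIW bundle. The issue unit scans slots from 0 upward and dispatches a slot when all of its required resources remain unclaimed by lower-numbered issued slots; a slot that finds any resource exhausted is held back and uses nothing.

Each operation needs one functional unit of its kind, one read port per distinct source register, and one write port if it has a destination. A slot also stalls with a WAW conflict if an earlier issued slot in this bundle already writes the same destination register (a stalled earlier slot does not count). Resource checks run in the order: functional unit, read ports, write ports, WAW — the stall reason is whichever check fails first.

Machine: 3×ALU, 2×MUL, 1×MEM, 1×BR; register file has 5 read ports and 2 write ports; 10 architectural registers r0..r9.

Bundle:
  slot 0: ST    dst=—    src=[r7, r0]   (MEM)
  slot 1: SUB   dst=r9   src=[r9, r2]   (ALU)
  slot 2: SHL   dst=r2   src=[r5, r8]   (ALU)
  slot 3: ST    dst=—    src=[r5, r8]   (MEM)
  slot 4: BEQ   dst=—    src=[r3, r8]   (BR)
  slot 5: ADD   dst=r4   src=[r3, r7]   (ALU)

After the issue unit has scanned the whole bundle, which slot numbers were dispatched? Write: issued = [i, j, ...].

issued = [0, 1]

slot 0 (MEM): ISSUE — free A3,Mu2,Ld0,B1 rp3 wp2
slot 1 (ALU): ISSUE — free A2,Mu2,Ld0,B1 rp1 wp1
slot 2 (ALU): stall RD_PORT — free A2,Mu2,Ld0,B1 rp1 wp1
slot 3 (MEM): stall FU — free A2,Mu2,Ld0,B1 rp1 wp1
slot 4 (BR): stall RD_PORT — free A2,Mu2,Ld0,B1 rp1 wp1
slot 5 (ALU): stall RD_PORT — free A2,Mu2,Ld0,B1 rp1 wp1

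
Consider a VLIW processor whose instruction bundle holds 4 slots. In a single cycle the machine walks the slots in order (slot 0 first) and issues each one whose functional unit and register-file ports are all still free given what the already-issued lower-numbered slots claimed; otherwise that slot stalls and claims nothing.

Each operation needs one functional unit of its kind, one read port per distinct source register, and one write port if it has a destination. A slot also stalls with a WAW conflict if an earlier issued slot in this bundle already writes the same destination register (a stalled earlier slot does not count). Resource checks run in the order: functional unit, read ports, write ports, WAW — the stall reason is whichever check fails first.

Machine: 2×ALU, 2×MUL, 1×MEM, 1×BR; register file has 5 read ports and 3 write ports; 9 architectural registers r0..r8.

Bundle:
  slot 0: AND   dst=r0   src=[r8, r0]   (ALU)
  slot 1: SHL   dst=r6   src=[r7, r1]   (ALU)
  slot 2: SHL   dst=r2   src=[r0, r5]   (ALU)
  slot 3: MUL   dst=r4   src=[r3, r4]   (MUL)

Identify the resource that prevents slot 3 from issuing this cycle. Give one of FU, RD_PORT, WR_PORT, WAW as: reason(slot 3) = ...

#0 ALU src=r8,r0 dispatched  <A:1 Mu:2 Ld:1 B:1 rd:3 wr:2>
#1 ALU src=r7,r1 dispatched  <A:0 Mu:2 Ld:1 B:1 rd:1 wr:1>
#2 ALU src=r0,r5 held:FU  <A:0 Mu:2 Ld:1 B:1 rd:1 wr:1>
#3 MUL src=r3,r4 held:RD_PORT  <A:0 Mu:2 Ld:1 B:1 rd:1 wr:1>

reason(slot 3) = RD_PORT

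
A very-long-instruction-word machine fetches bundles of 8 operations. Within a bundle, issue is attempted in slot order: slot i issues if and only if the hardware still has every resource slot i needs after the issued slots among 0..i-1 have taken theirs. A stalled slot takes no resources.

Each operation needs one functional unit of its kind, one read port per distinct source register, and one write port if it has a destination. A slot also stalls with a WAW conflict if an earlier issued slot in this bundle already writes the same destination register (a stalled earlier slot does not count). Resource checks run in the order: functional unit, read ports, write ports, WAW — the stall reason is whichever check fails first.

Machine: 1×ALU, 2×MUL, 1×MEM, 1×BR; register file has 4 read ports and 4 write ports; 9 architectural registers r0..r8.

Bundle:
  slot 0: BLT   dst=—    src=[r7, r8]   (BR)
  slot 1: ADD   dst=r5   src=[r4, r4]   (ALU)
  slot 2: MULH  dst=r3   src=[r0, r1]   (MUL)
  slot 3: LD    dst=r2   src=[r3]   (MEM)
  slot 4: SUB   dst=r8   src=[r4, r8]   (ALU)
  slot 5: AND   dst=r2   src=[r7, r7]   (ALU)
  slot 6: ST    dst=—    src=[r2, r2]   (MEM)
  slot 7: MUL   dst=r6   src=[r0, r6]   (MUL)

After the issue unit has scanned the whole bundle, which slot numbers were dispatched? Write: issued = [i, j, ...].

issued = [0, 1, 3]

[0] BR needs rd=2 wr=0: ok; after: ALU=1 MUL=2 MEM=1 BR=0, R=2, W=4
[1] ALU needs rd=1 wr=1: ok; after: ALU=0 MUL=2 MEM=1 BR=0, R=1, W=3
[2] MUL needs rd=2 wr=1: RD_PORT; after: ALU=0 MUL=2 MEM=1 BR=0, R=1, W=3
[3] MEM needs rd=1 wr=1: ok; after: ALU=0 MUL=2 MEM=0 BR=0, R=0, W=2
[4] ALU needs rd=2 wr=1: FU; after: ALU=0 MUL=2 MEM=0 BR=0, R=0, W=2
[5] ALU needs rd=1 wr=1: FU; after: ALU=0 MUL=2 MEM=0 BR=0, R=0, W=2
[6] MEM needs rd=1 wr=0: FU; after: ALU=0 MUL=2 MEM=0 BR=0, R=0, W=2
[7] MUL needs rd=2 wr=1: RD_PORT; after: ALU=0 MUL=2 MEM=0 BR=0, R=0, W=2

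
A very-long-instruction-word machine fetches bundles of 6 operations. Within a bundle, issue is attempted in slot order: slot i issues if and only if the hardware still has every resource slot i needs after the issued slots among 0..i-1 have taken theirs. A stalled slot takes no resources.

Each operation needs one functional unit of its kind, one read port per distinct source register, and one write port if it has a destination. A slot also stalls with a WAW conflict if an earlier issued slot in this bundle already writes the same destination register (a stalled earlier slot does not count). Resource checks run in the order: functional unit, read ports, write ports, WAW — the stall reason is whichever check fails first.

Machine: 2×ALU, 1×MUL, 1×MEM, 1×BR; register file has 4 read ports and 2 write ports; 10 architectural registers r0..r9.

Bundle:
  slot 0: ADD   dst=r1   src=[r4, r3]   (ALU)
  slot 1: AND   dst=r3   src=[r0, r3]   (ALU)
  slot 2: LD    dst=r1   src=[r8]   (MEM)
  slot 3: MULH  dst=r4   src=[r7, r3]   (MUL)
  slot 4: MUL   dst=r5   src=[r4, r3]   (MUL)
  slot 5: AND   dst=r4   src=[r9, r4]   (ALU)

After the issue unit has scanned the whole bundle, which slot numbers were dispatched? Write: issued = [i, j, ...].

slot 0 (ALU): ISSUE — free A1,Mu1,Ld1,B1 rp2 wp1
slot 1 (ALU): ISSUE — free A0,Mu1,Ld1,B1 rp0 wp0
slot 2 (MEM): stall RD_PORT — free A0,Mu1,Ld1,B1 rp0 wp0
slot 3 (MUL): stall RD_PORT — free A0,Mu1,Ld1,B1 rp0 wp0
slot 4 (MUL): stall RD_PORT — free A0,Mu1,Ld1,B1 rp0 wp0
slot 5 (ALU): stall FU — free A0,Mu1,Ld1,B1 rp0 wp0

issued = [0, 1]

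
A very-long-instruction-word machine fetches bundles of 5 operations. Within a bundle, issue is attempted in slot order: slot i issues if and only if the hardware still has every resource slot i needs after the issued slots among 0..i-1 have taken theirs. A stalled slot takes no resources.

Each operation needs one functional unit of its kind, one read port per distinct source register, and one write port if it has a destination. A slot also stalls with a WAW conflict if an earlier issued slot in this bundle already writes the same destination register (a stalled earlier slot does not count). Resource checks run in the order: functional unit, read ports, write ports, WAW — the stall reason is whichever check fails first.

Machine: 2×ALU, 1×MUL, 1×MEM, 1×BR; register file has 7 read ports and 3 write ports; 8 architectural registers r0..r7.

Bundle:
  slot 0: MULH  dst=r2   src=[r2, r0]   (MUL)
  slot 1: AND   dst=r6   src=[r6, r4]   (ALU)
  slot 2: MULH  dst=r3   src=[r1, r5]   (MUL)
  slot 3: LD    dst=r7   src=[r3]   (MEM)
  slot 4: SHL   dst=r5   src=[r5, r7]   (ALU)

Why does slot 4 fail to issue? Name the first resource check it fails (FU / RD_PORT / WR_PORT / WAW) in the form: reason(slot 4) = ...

reason(slot 4) = WR_PORT

(0) want 1×MUL +2rd +1wr — yes → AL2|MU0|ME1|BR1|rd5|wr2
(1) want 1×ALU +2rd +1wr — yes → AL1|MU0|ME1|BR1|rd3|wr1
(2) want 1×MUL +2rd +1wr — FU → AL1|MU0|ME1|BR1|rd3|wr1
(3) want 1×MEM +1rd +1wr — yes → AL1|MU0|ME0|BR1|rd2|wr0
(4) want 1×ALU +2rd +1wr — WR_PORT → AL1|MU0|ME0|BR1|rd2|wr0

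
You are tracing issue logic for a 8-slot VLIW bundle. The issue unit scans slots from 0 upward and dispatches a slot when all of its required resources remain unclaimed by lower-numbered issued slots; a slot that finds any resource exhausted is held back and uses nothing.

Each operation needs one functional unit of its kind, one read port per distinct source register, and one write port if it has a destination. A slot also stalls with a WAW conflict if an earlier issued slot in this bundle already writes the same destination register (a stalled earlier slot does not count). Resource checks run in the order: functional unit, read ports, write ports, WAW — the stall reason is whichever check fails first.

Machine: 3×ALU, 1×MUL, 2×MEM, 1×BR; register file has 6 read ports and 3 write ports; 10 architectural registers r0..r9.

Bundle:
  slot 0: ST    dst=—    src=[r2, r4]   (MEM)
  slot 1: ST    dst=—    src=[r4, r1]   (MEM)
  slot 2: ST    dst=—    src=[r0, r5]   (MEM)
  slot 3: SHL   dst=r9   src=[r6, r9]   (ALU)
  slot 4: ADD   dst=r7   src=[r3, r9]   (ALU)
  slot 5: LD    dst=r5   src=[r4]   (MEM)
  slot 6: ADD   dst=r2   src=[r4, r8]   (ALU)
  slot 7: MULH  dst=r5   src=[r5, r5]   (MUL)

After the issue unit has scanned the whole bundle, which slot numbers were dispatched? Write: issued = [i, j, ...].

issued = [0, 1, 3]

(0) want 1×MEM +2rd +0wr — yes → AL3|MU1|ME1|BR1|rd4|wr3
(1) want 1×MEM +2rd +0wr — yes → AL3|MU1|ME0|BR1|rd2|wr3
(2) want 1×MEM +2rd +0wr — FU → AL3|MU1|ME0|BR1|rd2|wr3
(3) want 1×ALU +2rd +1wr — yes → AL2|MU1|ME0|BR1|rd0|wr2
(4) want 1×ALU +2rd +1wr — RD_PORT → AL2|MU1|ME0|BR1|rd0|wr2
(5) want 1×MEM +1rd +1wr — FU → AL2|MU1|ME0|BR1|rd0|wr2
(6) want 1×ALU +2rd +1wr — RD_PORT → AL2|MU1|ME0|BR1|rd0|wr2
(7) want 1×MUL +1rd +1wr — RD_PORT → AL2|MU1|ME0|BR1|rd0|wr2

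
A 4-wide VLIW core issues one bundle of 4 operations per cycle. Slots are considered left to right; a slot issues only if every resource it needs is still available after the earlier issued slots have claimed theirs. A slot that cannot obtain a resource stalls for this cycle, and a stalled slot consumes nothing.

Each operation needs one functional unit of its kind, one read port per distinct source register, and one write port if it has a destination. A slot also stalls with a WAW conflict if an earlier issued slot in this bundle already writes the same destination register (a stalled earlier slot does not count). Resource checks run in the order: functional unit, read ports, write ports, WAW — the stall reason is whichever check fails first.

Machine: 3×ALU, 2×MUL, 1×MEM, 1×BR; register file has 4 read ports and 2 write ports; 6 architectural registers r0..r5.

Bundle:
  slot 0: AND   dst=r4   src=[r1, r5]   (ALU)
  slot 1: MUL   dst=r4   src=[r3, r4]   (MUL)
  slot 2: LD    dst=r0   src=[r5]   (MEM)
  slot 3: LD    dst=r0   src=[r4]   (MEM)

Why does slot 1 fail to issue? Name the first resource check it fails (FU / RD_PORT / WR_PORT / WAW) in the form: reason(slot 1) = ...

  0. ALU→r4 ⇒ go  {2A/2Mu/1Ld/1B | 2r 1w}
  1. MUL→r4 ⇒ no(WAW)  {2A/2Mu/1Ld/1B | 2r 1w}
  2. MEM→r0 ⇒ go  {2A/2Mu/0Ld/1B | 1r 0w}
  3. MEM→r0 ⇒ no(FU)  {2A/2Mu/0Ld/1B | 1r 0w}

reason(slot 1) = WAW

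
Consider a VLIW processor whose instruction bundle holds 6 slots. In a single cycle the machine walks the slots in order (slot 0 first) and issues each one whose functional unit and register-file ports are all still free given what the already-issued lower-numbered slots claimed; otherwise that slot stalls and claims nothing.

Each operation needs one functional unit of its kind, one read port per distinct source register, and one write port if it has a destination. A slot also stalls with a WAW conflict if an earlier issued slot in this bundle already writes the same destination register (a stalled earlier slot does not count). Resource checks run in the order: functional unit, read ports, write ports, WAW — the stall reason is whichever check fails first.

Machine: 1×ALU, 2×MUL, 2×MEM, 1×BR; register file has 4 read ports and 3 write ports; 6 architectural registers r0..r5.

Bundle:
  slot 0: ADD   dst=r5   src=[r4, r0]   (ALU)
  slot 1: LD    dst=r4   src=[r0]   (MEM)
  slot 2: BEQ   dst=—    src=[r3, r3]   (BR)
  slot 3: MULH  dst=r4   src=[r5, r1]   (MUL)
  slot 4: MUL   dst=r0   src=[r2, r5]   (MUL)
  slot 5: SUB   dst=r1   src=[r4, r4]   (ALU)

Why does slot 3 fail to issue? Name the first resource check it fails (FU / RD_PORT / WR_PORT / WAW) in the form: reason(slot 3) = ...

reason(slot 3) = RD_PORT

slot 0 (ALU): ISSUE — free A0,Mu2,Ld2,B1 rp2 wp2
slot 1 (MEM): ISSUE — free A0,Mu2,Ld1,B1 rp1 wp1
slot 2 (BR): ISSUE — free A0,Mu2,Ld1,B0 rp0 wp1
slot 3 (MUL): stall RD_PORT — free A0,Mu2,Ld1,B0 rp0 wp1
slot 4 (MUL): stall RD_PORT — free A0,Mu2,Ld1,B0 rp0 wp1
slot 5 (ALU): stall FU — free A0,Mu2,Ld1,B0 rp0 wp1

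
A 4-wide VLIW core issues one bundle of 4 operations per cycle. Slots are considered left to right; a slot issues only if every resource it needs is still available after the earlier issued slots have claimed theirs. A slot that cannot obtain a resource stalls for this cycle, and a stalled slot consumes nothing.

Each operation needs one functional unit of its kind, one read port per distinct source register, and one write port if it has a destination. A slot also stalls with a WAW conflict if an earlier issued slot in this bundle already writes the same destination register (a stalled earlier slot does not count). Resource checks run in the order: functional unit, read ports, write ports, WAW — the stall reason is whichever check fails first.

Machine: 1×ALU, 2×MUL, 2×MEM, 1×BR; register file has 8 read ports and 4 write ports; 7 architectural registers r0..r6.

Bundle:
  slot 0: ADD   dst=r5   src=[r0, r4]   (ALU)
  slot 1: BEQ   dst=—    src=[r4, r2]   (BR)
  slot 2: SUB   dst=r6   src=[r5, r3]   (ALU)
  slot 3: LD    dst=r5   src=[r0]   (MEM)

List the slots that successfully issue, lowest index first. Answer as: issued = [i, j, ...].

(0) want 1×ALU +2rd +1wr — yes → AL0|MU2|ME2|BR1|rd6|wr3
(1) want 1×BR +2rd +0wr — yes → AL0|MU2|ME2|BR0|rd4|wr3
(2) want 1×ALU +2rd +1wr — FU → AL0|MU2|ME2|BR0|rd4|wr3
(3) want 1×MEM +1rd +1wr — WAW → AL0|MU2|ME2|BR0|rd4|wr3

issued = [0, 1]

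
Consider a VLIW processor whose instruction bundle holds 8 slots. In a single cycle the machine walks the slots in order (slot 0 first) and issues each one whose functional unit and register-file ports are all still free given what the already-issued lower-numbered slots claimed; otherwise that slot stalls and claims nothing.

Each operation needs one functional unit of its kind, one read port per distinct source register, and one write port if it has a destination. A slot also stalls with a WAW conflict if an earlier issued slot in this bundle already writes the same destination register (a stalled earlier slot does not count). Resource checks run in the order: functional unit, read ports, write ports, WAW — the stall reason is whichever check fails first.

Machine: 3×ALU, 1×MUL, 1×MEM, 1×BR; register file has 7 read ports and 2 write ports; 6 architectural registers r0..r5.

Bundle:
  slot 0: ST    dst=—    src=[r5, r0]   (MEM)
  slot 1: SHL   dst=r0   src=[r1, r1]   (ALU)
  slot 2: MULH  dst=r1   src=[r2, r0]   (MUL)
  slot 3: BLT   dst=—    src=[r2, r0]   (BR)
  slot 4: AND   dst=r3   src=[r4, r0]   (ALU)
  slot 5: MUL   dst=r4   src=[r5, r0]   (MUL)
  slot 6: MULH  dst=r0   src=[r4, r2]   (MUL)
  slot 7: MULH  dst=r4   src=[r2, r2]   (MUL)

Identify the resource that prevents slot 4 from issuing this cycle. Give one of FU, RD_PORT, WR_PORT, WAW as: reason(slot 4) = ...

(0) want 1×MEM +2rd +0wr — yes → AL3|MU1|ME0|BR1|rd5|wr2
(1) want 1×ALU +1rd +1wr — yes → AL2|MU1|ME0|BR1|rd4|wr1
(2) want 1×MUL +2rd +1wr — yes → AL2|MU0|ME0|BR1|rd2|wr0
(3) want 1×BR +2rd +0wr — yes → AL2|MU0|ME0|BR0|rd0|wr0
(4) want 1×ALU +2rd +1wr — RD_PORT → AL2|MU0|ME0|BR0|rd0|wr0
(5) want 1×MUL +2rd +1wr — FU → AL2|MU0|ME0|BR0|rd0|wr0
(6) want 1×MUL +2rd +1wr — FU → AL2|MU0|ME0|BR0|rd0|wr0
(7) want 1×MUL +1rd +1wr — FU → AL2|MU0|ME0|BR0|rd0|wr0

reason(slot 4) = RD_PORT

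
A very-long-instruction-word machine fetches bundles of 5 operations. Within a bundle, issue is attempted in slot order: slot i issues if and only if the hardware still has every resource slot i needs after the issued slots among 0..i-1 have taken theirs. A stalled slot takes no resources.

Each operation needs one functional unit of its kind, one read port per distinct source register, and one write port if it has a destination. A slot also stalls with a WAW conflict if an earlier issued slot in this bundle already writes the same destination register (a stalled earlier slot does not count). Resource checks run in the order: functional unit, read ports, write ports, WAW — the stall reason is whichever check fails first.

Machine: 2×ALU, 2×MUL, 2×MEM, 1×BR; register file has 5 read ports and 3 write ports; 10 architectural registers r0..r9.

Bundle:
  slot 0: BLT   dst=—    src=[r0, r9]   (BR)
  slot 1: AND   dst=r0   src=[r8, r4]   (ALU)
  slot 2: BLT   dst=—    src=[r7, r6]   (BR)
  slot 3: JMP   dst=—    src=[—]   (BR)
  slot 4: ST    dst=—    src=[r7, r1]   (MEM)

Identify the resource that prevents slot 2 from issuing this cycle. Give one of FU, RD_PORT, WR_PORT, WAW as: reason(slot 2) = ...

reason(slot 2) = FU

#0 BR src=r0,r9 dispatched  <A:2 Mu:2 Ld:2 B:0 rd:3 wr:3>
#1 ALU src=r8,r4 dispatched  <A:1 Mu:2 Ld:2 B:0 rd:1 wr:2>
#2 BR src=r7,r6 held:FU  <A:1 Mu:2 Ld:2 B:0 rd:1 wr:2>
#3 BR src=- held:FU  <A:1 Mu:2 Ld:2 B:0 rd:1 wr:2>
#4 MEM src=r7,r1 held:RD_PORT  <A:1 Mu:2 Ld:2 B:0 rd:1 wr:2>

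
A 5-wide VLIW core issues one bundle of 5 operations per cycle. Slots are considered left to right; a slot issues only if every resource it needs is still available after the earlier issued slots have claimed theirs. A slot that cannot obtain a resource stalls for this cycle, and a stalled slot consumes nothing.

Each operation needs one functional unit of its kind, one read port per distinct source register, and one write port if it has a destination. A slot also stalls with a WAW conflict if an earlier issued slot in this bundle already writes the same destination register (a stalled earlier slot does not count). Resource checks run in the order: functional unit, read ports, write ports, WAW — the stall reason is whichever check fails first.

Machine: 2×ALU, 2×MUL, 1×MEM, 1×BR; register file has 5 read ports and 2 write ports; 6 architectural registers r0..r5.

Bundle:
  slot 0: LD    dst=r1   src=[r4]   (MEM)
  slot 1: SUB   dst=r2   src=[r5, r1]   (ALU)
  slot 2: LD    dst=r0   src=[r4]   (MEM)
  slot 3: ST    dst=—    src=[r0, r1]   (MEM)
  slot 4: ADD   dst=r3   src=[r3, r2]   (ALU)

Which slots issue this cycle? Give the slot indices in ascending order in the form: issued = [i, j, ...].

#0 MEM src=r4 dispatched  <A:2 Mu:2 Ld:0 B:1 rd:4 wr:1>
#1 ALU src=r5,r1 dispatched  <A:1 Mu:2 Ld:0 B:1 rd:2 wr:0>
#2 MEM src=r4 held:FU  <A:1 Mu:2 Ld:0 B:1 rd:2 wr:0>
#3 MEM src=r0,r1 held:FU  <A:1 Mu:2 Ld:0 B:1 rd:2 wr:0>
#4 ALU src=r3,r2 held:WR_PORT  <A:1 Mu:2 Ld:0 B:1 rd:2 wr:0>

issued = [0, 1]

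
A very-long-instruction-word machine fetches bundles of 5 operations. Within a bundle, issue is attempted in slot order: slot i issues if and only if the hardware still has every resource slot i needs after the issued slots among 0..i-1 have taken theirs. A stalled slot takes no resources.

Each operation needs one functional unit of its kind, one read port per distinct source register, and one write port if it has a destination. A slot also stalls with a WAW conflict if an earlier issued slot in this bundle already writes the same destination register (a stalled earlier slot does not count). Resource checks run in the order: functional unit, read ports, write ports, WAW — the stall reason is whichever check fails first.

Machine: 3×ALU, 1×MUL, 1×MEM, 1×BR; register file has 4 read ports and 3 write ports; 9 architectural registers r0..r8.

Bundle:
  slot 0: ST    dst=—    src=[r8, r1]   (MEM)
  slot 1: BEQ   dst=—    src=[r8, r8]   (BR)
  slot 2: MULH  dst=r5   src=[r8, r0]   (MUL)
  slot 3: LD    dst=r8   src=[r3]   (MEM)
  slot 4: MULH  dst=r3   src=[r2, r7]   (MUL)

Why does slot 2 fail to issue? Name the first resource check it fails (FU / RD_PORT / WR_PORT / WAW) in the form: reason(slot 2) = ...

reason(slot 2) = RD_PORT

[0] MEM needs rd=2 wr=0: ok; after: ALU=3 MUL=1 MEM=0 BR=1, R=2, W=3
[1] BR needs rd=1 wr=0: ok; after: ALU=3 MUL=1 MEM=0 BR=0, R=1, W=3
[2] MUL needs rd=2 wr=1: RD_PORT; after: ALU=3 MUL=1 MEM=0 BR=0, R=1, W=3
[3] MEM needs rd=1 wr=1: FU; after: ALU=3 MUL=1 MEM=0 BR=0, R=1, W=3
[4] MUL needs rd=2 wr=1: RD_PORT; after: ALU=3 MUL=1 MEM=0 BR=0, R=1, W=3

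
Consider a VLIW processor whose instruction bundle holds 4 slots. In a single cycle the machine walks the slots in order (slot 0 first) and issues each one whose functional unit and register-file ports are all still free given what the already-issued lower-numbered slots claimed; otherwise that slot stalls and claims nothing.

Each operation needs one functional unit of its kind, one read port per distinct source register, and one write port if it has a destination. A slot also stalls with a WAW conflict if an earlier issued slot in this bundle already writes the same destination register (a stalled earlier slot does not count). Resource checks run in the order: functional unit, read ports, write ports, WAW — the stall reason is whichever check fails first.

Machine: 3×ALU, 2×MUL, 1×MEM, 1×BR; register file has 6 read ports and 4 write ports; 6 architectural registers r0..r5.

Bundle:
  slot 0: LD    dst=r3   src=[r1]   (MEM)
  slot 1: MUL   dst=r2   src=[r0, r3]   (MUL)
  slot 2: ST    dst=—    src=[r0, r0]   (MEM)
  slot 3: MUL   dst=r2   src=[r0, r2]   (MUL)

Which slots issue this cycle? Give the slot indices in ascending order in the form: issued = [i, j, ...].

  0. MEM→r3 ⇒ go  {3A/2Mu/0Ld/1B | 5r 3w}
  1. MUL→r2 ⇒ go  {3A/1Mu/0Ld/1B | 3r 2w}
  2. MEM ⇒ no(FU)  {3A/1Mu/0Ld/1B | 3r 2w}
  3. MUL→r2 ⇒ no(WAW)  {3A/1Mu/0Ld/1B | 3r 2w}

issued = [0, 1]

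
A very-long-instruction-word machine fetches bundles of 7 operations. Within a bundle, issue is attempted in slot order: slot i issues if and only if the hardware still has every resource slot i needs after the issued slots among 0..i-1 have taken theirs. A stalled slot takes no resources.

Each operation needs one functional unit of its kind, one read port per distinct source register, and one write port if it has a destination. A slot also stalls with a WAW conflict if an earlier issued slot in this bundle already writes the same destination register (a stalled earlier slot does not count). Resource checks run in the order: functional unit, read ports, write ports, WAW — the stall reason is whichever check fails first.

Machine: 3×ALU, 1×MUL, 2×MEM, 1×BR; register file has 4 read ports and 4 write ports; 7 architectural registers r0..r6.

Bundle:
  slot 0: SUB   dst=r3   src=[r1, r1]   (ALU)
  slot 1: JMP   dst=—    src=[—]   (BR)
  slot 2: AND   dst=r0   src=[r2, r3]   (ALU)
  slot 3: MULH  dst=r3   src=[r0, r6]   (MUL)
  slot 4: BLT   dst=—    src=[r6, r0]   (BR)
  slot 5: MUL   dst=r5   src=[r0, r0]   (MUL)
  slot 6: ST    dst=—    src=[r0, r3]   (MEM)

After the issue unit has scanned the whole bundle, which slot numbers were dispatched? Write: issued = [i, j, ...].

issued = [0, 1, 2, 5]

  0. ALU→r3 ⇒ go  {2A/1Mu/2Ld/1B | 3r 3w}
  1. BR ⇒ go  {2A/1Mu/2Ld/0B | 3r 3w}
  2. ALU→r0 ⇒ go  {1A/1Mu/2Ld/0B | 1r 2w}
  3. MUL→r3 ⇒ no(RD_PORT)  {1A/1Mu/2Ld/0B | 1r 2w}
  4. BR ⇒ no(FU)  {1A/1Mu/2Ld/0B | 1r 2w}
  5. MUL→r5 ⇒ go  {1A/0Mu/2Ld/0B | 0r 1w}
  6. MEM ⇒ no(RD_PORT)  {1A/0Mu/2Ld/0B | 0r 1w}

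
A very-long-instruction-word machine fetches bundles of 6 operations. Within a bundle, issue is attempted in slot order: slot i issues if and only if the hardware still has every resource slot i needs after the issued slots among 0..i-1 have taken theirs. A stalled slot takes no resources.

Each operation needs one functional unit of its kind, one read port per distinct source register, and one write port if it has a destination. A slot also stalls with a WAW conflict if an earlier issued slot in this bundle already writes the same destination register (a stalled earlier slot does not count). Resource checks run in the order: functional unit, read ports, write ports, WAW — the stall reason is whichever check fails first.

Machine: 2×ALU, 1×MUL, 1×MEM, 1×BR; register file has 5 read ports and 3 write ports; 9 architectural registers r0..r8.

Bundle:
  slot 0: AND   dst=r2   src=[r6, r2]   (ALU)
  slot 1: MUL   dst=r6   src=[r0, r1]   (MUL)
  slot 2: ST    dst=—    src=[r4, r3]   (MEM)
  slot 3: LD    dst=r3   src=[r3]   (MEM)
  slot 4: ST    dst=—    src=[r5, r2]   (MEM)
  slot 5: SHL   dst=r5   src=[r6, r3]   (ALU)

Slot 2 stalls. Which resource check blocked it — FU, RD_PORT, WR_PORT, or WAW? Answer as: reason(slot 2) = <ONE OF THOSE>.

slot 0 (ALU): ISSUE — free A1,Mu1,Ld1,B1 rp3 wp2
slot 1 (MUL): ISSUE — free A1,Mu0,Ld1,B1 rp1 wp1
slot 2 (MEM): stall RD_PORT — free A1,Mu0,Ld1,B1 rp1 wp1
slot 3 (MEM): ISSUE — free A1,Mu0,Ld0,B1 rp0 wp0
slot 4 (MEM): stall FU — free A1,Mu0,Ld0,B1 rp0 wp0
slot 5 (ALU): stall RD_PORT — free A1,Mu0,Ld0,B1 rp0 wp0

reason(slot 2) = RD_PORT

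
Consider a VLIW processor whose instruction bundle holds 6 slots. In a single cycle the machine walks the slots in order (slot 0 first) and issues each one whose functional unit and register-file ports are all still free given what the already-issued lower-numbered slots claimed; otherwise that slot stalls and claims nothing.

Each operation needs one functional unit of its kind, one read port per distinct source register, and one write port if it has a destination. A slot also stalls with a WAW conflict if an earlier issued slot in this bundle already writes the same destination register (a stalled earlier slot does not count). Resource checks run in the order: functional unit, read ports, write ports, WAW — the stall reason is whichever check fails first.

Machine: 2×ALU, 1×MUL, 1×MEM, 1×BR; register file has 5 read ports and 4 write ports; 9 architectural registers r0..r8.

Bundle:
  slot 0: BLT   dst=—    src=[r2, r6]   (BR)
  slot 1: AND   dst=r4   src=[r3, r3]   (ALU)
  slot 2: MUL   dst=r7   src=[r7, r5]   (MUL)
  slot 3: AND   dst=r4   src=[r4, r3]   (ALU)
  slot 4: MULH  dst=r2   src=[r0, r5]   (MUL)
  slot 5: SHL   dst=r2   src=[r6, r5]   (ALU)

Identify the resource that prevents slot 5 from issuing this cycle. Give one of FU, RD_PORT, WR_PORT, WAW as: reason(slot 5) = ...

(0) want 1×BR +2rd +0wr — yes → AL2|MU1|ME1|BR0|rd3|wr4
(1) want 1×ALU +1rd +1wr — yes → AL1|MU1|ME1|BR0|rd2|wr3
(2) want 1×MUL +2rd +1wr — yes → AL1|MU0|ME1|BR0|rd0|wr2
(3) want 1×ALU +2rd +1wr — RD_PORT → AL1|MU0|ME1|BR0|rd0|wr2
(4) want 1×MUL +2rd +1wr — FU → AL1|MU0|ME1|BR0|rd0|wr2
(5) want 1×ALU +2rd +1wr — RD_PORT → AL1|MU0|ME1|BR0|rd0|wr2

reason(slot 5) = RD_PORT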